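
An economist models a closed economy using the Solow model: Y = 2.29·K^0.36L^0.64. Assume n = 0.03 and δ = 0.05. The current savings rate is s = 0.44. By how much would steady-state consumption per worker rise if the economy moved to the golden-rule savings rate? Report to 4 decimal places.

Δc ≈ 0.1113

The effective depreciation rate is n + δ = 0.03 + 0.05 = 0.08.
Current steady state (s = 0.44): k* = (0.44·2.29/0.08)^(1/0.64) ≈ 52.3672, y* = 2.29·52.3672^0.36 ≈ 9.5213, c* = (1−0.44)·9.5213 ≈ 5.3319.
Golden rule sets MPK = n+δ: 0.36·2.29·k^(0.36−1) = 0.08, so k_gold = (0.36·2.29/0.08)^(1/0.64) ≈ 38.2726.
y_gold = 2.29·38.2726^0.36 ≈ 8.5050, c_gold = y_gold − 0.08·k_gold ≈ 5.4432.
Gain: Δc = 5.4432 − 5.3319 ≈ 0.1113.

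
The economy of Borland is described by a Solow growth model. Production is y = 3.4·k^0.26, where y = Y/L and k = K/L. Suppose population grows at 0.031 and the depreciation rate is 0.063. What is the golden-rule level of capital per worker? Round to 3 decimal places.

k_gold ≈ 20.668

The effective depreciation rate is n + δ = 0.031 + 0.063 = 0.094.
Golden rule sets MPK = n+δ: 0.26·3.4·k^(0.26−1) = 0.094, so k_gold = (0.26·3.4/0.094)^(1/0.74) ≈ 20.6682.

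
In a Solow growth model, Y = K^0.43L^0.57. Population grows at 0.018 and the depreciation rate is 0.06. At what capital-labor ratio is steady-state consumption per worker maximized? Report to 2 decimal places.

k_gold ≈ 19.98

The effective depreciation rate is n + δ = 0.018 + 0.06 = 0.078.
Setting f'(k) = n+δ gives 0.43·k^(0.43−1) = 0.078, hence k_gold = (0.43/0.078)^(1/0.57) ≈ 19.9828.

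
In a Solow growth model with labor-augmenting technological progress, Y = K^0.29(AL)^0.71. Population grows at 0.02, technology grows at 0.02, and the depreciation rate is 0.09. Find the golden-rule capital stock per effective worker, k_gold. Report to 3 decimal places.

k_gold ≈ 3.096

Break-even investment rate: n + g + δ = 0.02 + 0.02 + 0.09 = 0.13.
Maximizing c = f(k) − (n+g+δ)·k gives f'(k) = n+g+δ, i.e. 0.29·k^(0.29−1) = 0.13, so k_gold = (0.29/0.13)^(1/0.71) ≈ 3.0959.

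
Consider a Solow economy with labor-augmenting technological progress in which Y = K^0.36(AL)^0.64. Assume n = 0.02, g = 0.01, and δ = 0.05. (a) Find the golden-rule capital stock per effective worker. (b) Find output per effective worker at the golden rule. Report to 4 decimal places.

(a) k_gold ≈ 10.4868; (b) y_gold ≈ 2.3304

Capital per effective worker breaks even when investment replaces (n + g + δ)·k; here n + g + δ = 0.08.
Golden rule sets MPK = n+g+δ: 0.36·k^(0.36−1) = 0.08, so k_gold = (0.36/0.08)^(1/0.64) ≈ 10.4868.
y_gold = 10.4868^0.36 ≈ 2.3304.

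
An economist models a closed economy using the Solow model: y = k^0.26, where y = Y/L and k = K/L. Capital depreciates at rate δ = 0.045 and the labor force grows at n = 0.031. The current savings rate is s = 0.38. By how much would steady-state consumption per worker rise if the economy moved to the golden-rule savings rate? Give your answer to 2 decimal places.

Break-even investment rate: n + δ = 0.031 + 0.045 = 0.076.
Current steady state (s = 0.38): k* = (0.38/0.076)^(1/0.74) ≈ 8.8014, y* = 8.8014^0.26 ≈ 1.7603, c* = (1−0.38)·1.7603 ≈ 1.0914.
Setting f'(k) = n+δ gives 0.26·k^(0.26−1) = 0.076, hence k_gold = (0.26/0.076)^(1/0.74) ≈ 5.2703.
y_gold = 5.2703^0.26 ≈ 1.5406, c_gold = y_gold − 0.076·k_gold ≈ 1.1400.
Gain: Δc = 1.1400 − 1.0914 ≈ 0.0486.

Δc ≈ 0.05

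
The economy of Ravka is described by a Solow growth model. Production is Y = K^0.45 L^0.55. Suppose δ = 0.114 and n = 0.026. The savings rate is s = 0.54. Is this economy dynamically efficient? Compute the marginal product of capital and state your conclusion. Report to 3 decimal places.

Break-even investment rate: n + δ = 0.026 + 0.114 = 0.14.
Steady-state k*: s·k^0.45 = 0.14·k gives k* = (0.54/0.14)^(1/0.55) ≈ 11.6396.
MPK = 0.45·11.6396^(-0.55) ≈ 0.1167.
MPK < n+δ = 0.14, so the economy is dynamically inefficient (over-saving).

dynamically inefficient; MPK ≈ 0.117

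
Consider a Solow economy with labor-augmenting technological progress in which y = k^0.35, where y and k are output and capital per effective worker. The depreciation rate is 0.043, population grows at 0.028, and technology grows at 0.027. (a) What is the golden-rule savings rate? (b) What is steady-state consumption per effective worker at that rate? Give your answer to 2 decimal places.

(a) s_gold = 0.35; (b) c_gold ≈ 1.29

Capital per effective worker breaks even when investment replaces (n + g + δ)·k; here n + g + δ = 0.098.
For Cobb-Douglas, s_gold equals capital's share: s_gold = 0.35.
Golden rule sets MPK = n+g+δ: 0.35·k^(0.35−1) = 0.098, so k_gold = (0.35/0.098)^(1/0.65) ≈ 7.0880.
y_gold = 7.0880^0.35 ≈ 1.9847; c_gold = (1−0.35)·y_gold ≈ 1.2900.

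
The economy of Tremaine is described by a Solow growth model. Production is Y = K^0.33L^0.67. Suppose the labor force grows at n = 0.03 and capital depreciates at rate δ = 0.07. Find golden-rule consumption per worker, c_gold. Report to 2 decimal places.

c_gold ≈ 1.21

Capital per worker breaks even when investment replaces (n + δ)·k; here n + δ = 0.1.
At the golden rule the marginal product of capital equals n+δ: 0.33·k^(0.33−1) = 0.1. Solving, k_gold = (0.33/0.1)^(1/0.67) ≈ 5.9416.
y_gold = 5.9416^0.33 ≈ 1.8005.
c_gold = y_gold − (n+δ)·k_gold = 1.8005 − 0.1·5.9416 ≈ 1.2063.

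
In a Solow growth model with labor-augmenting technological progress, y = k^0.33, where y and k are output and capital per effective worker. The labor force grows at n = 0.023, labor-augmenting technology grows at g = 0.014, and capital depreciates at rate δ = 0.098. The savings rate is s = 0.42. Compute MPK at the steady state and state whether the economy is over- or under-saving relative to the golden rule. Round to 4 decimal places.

over-saving; MPK ≈ 0.1061

Break-even investment rate: n + g + δ = 0.023 + 0.014 + 0.098 = 0.135.
Steady-state k*: s·k^0.33 = 0.135·k gives k* = (0.42/0.135)^(1/0.67) ≈ 5.4412.
MPK = 0.33·5.4412^(-0.67) ≈ 0.1061.
MPK < n+g+δ = 0.135, so the economy is dynamically inefficient (over-saving).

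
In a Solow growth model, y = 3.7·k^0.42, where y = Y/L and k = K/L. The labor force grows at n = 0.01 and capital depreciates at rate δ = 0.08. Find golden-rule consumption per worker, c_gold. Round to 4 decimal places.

c_gold ≈ 16.8865

n + δ = 0.01 + 0.08 = 0.09.
Maximizing c = f(k) − (n+δ)·k gives f'(k) = n+δ, i.e. 0.42·3.7·k^(0.42−1) = 0.09, so k_gold = (0.42·3.7/0.09)^(1/0.58) ≈ 135.8683.
y_gold = 3.7·135.8683^0.42 ≈ 29.1146.
c_gold = y_gold − (n+δ)·k_gold = 29.1146 − 0.09·135.8683 ≈ 16.8865.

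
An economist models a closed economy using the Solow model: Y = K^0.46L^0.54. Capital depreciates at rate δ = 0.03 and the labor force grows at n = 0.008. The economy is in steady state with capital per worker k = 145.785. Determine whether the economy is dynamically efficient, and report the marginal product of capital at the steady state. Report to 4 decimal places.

n + δ = 0.008 + 0.03 = 0.038.
MPK = 0.46·k^(0.46−1) = 0.46·145.785^(-0.54) ≈ 0.0312.
MPK < 0.038, so the economy is dynamically inefficient (over-saving).

dynamically inefficient; MPK ≈ 0.0312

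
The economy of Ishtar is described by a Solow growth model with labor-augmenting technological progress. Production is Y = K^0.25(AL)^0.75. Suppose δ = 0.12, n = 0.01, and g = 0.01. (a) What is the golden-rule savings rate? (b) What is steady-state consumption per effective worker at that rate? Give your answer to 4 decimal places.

(a) s_gold = 0.2500; (b) c_gold ≈ 0.9099

The effective depreciation rate is n + g + δ = 0.01 + 0.01 + 0.12 = 0.14.
For Cobb-Douglas, s_gold equals capital's share: s_gold = 0.25.
At the golden rule the marginal product of capital equals n+g+δ: 0.25·k^(0.25−1) = 0.14. Solving, k_gold = (0.25/0.14)^(1/0.75) ≈ 2.1665.
y_gold = 2.1665^0.25 ≈ 1.2132; c_gold = (1−0.25)·y_gold ≈ 0.9099.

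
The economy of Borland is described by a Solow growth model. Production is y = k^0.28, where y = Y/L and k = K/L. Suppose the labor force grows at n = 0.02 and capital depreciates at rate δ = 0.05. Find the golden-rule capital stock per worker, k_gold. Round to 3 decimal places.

n + δ = 0.02 + 0.05 = 0.07.
Setting f'(k) = n+δ gives 0.28·k^(0.28−1) = 0.07, hence k_gold = (0.28/0.07)^(1/0.72) ≈ 6.8580.

k_gold ≈ 6.858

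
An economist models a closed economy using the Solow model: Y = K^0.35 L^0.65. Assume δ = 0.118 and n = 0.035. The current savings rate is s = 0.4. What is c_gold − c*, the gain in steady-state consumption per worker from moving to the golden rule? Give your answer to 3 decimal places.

Δc ≈ 0.008

The effective depreciation rate is n + δ = 0.035 + 0.118 = 0.153.
Current steady state (s = 0.4): k* = (0.4/0.153)^(1/0.65) ≈ 4.3864, y* = 4.3864^0.35 ≈ 1.6778, c* = (1−0.4)·1.6778 ≈ 1.0067.
Setting f'(k) = n+δ gives 0.35·k^(0.35−1) = 0.153, hence k_gold = (0.35/0.153)^(1/0.65) ≈ 3.5718.
y_gold = 3.5718^0.35 ≈ 1.5614, c_gold = y_gold − 0.153·k_gold ≈ 1.0149.
Gain: Δc = 1.0149 − 1.0067 ≈ 0.0082.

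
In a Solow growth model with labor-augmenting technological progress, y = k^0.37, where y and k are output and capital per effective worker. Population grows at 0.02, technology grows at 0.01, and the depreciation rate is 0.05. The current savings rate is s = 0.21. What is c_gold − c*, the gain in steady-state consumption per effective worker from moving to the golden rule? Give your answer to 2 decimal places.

Δc ≈ 0.16

Break-even investment rate: n + g + δ = 0.02 + 0.01 + 0.05 = 0.08.
Current steady state (s = 0.21): k* = (0.21/0.08)^(1/0.63) ≈ 4.6268, y* = 4.6268^0.37 ≈ 1.7626, c* = (1−0.21)·1.7626 ≈ 1.3925.
At the golden rule the marginal product of capital equals n+g+δ: 0.37·k^(0.37−1) = 0.08. Solving, k_gold = (0.37/0.08)^(1/0.63) ≈ 11.3693.
y_gold = 11.3693^0.37 ≈ 2.4582, c_gold = y_gold − 0.08·k_gold ≈ 1.5487.
Gain: Δc = 1.5487 − 1.3925 ≈ 0.1562.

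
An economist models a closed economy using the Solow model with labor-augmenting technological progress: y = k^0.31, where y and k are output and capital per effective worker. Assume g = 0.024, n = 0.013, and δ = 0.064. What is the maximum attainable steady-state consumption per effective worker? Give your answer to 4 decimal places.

c_gold ≈ 1.1420

Break-even investment rate: n + g + δ = 0.013 + 0.024 + 0.064 = 0.101.
At the golden rule the marginal product of capital equals n+g+δ: 0.31·k^(0.31−1) = 0.101. Solving, k_gold = (0.31/0.101)^(1/0.69) ≈ 5.0799.
y_gold = 5.0799^0.31 ≈ 1.6551.
c_gold = y_gold − (n+g+δ)·k_gold = 1.6551 − 0.101·5.0799 ≈ 1.1420.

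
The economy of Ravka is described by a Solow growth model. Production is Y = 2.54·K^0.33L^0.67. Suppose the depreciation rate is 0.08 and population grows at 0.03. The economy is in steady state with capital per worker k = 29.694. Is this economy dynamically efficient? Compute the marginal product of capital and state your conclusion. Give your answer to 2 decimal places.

n + δ = 0.03 + 0.08 = 0.11.
MPK = 0.33·2.54·k^(0.33−1) = 0.33·2.54·29.694^(-0.67) ≈ 0.0864.
MPK < 0.11, so the economy is dynamically inefficient (over-saving).

dynamically inefficient; MPK ≈ 0.09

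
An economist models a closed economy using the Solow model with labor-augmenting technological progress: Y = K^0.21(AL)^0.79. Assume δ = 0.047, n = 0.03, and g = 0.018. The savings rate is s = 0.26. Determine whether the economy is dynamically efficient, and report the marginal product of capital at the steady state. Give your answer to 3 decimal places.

The effective depreciation rate is n + g + δ = 0.03 + 0.018 + 0.047 = 0.095.
Steady-state k*: s·k^0.21 = 0.095·k gives k* = (0.26/0.095)^(1/0.79) ≈ 3.5767.
MPK = 0.21·3.5767^(-0.79) ≈ 0.0767.
MPK < n+g+δ = 0.095, so the economy is dynamically inefficient (over-saving).

dynamically inefficient; MPK ≈ 0.077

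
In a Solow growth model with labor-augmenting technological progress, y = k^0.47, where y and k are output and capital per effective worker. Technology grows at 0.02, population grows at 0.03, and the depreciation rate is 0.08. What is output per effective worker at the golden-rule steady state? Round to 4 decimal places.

The effective depreciation rate is n + g + δ = 0.03 + 0.02 + 0.08 = 0.13.
At the golden rule the marginal product of capital equals n+g+δ: 0.47·k^(0.47−1) = 0.13. Solving, k_gold = (0.47/0.13)^(1/0.53) ≈ 11.3011.
Output: y_gold = k_gold^0.47 = 11.3011^0.47 ≈ 3.1258.

y_gold ≈ 3.1258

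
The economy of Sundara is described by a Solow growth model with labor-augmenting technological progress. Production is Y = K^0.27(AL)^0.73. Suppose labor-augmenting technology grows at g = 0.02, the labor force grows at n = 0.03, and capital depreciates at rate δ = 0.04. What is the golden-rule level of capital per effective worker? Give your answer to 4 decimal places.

The effective depreciation rate is n + g + δ = 0.03 + 0.02 + 0.04 = 0.09.
Setting f'(k) = n+g+δ gives 0.27·k^(0.27−1) = 0.09, hence k_gold = (0.27/0.09)^(1/0.73) ≈ 4.5039.

k_gold ≈ 4.5039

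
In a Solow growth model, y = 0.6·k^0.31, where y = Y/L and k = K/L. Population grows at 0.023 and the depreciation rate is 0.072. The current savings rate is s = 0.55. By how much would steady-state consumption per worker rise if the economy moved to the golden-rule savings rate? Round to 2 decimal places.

n + δ = 0.023 + 0.072 = 0.095.
Current steady state (s = 0.55): k* = (0.55·0.6/0.095)^(1/0.69) ≈ 6.0779, y* = 0.6·6.0779^0.31 ≈ 1.0498, c* = (1−0.55)·1.0498 ≈ 0.4724.
Maximizing c = f(k) − (n+δ)·k gives f'(k) = n+δ, i.e. 0.31·0.6·k^(0.31−1) = 0.095, so k_gold = (0.31·0.6/0.095)^(1/0.69) ≈ 2.6478.
y_gold = 0.6·2.6478^0.31 ≈ 0.8114, c_gold = y_gold − 0.095·k_gold ≈ 0.5599.
Gain: Δc = 0.5599 − 0.4724 ≈ 0.0875.

Δc ≈ 0.09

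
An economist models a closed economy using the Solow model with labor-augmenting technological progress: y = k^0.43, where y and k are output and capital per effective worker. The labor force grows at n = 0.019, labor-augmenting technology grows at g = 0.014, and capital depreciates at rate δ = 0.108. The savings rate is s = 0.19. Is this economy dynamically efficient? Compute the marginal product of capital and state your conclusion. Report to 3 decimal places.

Capital per effective worker breaks even when investment replaces (n + g + δ)·k; here n + g + δ = 0.141.
Steady-state k*: s·k^0.43 = 0.141·k gives k* = (0.19/0.141)^(1/0.57) ≈ 1.6875.
MPK = 0.43·1.6875^(-0.57) ≈ 0.3191.
MPK > n+g+δ = 0.141, so the economy is dynamically efficient (under-saving).

dynamically efficient; MPK ≈ 0.319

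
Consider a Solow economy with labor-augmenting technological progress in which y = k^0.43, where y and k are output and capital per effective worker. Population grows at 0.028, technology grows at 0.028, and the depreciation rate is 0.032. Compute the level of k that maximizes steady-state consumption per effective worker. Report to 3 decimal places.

k_gold ≈ 16.171

Break-even investment rate: n + g + δ = 0.028 + 0.028 + 0.032 = 0.088.
Maximizing c = f(k) − (n+g+δ)·k gives f'(k) = n+g+δ, i.e. 0.43·k^(0.43−1) = 0.088, so k_gold = (0.43/0.088)^(1/0.57) ≈ 16.1714.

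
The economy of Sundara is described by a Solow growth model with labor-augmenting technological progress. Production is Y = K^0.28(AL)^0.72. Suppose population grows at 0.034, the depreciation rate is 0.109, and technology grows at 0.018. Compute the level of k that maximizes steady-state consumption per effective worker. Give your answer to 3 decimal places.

k_gold ≈ 2.157

The effective depreciation rate is n + g + δ = 0.034 + 0.018 + 0.109 = 0.161.
Maximizing c = f(k) − (n+g+δ)·k gives f'(k) = n+g+δ, i.e. 0.28·k^(0.28−1) = 0.161, so k_gold = (0.28/0.161)^(1/0.72) ≈ 2.1567.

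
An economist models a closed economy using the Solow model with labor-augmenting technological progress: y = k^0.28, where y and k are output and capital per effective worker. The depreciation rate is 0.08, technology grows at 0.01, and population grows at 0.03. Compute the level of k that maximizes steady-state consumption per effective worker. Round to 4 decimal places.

Capital per effective worker breaks even when investment replaces (n + g + δ)·k; here n + g + δ = 0.12.
Maximizing c = f(k) − (n+g+δ)·k gives f'(k) = n+g+δ, i.e. 0.28·k^(0.28−1) = 0.12, so k_gold = (0.28/0.12)^(1/0.72) ≈ 3.2440.

k_gold ≈ 3.2440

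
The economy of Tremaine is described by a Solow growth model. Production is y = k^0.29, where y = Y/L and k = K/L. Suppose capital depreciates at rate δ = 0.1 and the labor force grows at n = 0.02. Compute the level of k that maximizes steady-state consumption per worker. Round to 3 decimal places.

Capital per worker breaks even when investment replaces (n + δ)·k; here n + δ = 0.12.
Maximizing c = f(k) − (n+δ)·k gives f'(k) = n+δ, i.e. 0.29·k^(0.29−1) = 0.12, so k_gold = (0.29/0.12)^(1/0.71) ≈ 3.4653.

k_gold ≈ 3.465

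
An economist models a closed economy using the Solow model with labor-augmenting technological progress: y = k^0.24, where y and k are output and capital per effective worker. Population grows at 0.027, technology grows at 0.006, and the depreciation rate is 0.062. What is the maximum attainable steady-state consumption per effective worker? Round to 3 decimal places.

c_gold ≈ 1.018

n + g + δ = 0.027 + 0.006 + 0.062 = 0.095.
Maximizing c = f(k) − (n+g+δ)·k gives f'(k) = n+g+δ, i.e. 0.24·k^(0.24−1) = 0.095, so k_gold = (0.24/0.095)^(1/0.76) ≈ 3.3852.
y_gold = 3.3852^0.24 ≈ 1.3400.
c_gold = y_gold − (n+g+δ)·k_gold = 1.3400 − 0.095·3.3852 ≈ 1.0184.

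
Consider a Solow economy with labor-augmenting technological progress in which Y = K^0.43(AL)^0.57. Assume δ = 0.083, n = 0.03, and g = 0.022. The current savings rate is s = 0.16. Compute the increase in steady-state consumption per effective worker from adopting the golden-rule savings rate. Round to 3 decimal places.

The effective depreciation rate is n + g + δ = 0.03 + 0.022 + 0.083 = 0.135.
Current steady state (s = 0.16): k* = (0.16/0.135)^(1/0.57) ≈ 1.3473, y* = 1.3473^0.43 ≈ 1.1367, c* = (1−0.16)·1.1367 ≈ 0.9549.
Maximizing c = f(k) − (n+g+δ)·k gives f'(k) = n+g+δ, i.e. 0.43·k^(0.43−1) = 0.135, so k_gold = (0.43/0.135)^(1/0.57) ≈ 7.6330.
y_gold = 7.6330^0.43 ≈ 2.3964, c_gold = y_gold − 0.135·k_gold ≈ 1.3659.
Gain: Δc = 1.3659 − 0.9549 ≈ 0.4111.

Δc ≈ 0.411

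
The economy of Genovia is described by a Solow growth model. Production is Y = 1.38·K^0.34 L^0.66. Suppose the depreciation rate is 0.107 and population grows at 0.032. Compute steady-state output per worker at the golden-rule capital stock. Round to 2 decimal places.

Capital per worker breaks even when investment replaces (n + δ)·k; here n + δ = 0.139.
Setting f'(k) = n+δ gives 0.34·1.38·k^(0.34−1) = 0.139, hence k_gold = (0.34·1.38/0.139)^(1/0.66) ≈ 6.3171.
Output: y_gold = 1.38·k_gold^0.34 = 1.38·6.3171^0.34 ≈ 2.5826.

y_gold ≈ 2.58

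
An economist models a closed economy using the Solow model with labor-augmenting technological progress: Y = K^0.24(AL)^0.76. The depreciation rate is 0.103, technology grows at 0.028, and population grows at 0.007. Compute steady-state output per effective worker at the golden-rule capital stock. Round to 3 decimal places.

y_gold ≈ 1.191

Capital per effective worker breaks even when investment replaces (n + g + δ)·k; here n + g + δ = 0.138.
Setting f'(k) = n+g+δ gives 0.24·k^(0.24−1) = 0.138, hence k_gold = (0.24/0.138)^(1/0.76) ≈ 2.0712.
Output: y_gold = k_gold^0.24 = 2.0712^0.24 ≈ 1.1910.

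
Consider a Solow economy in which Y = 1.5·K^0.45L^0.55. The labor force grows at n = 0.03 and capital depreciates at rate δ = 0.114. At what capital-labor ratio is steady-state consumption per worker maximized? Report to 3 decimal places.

n + δ = 0.03 + 0.114 = 0.144.
Golden rule sets MPK = n+δ: 0.45·1.5·k^(0.45−1) = 0.144, so k_gold = (0.45·1.5/0.144)^(1/0.55) ≈ 16.5918.

k_gold ≈ 16.592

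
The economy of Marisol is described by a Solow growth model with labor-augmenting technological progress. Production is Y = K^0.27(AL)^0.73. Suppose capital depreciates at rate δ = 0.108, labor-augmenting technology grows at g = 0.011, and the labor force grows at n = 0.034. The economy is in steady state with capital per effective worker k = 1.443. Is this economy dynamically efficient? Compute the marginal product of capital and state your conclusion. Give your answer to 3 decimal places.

The effective depreciation rate is n + g + δ = 0.034 + 0.011 + 0.108 = 0.153.
MPK = 0.27·k^(0.27−1) = 0.27·1.443^(-0.73) ≈ 0.2066.
MPK > 0.153, so the economy is dynamically efficient (under-saving).

dynamically efficient; MPK ≈ 0.207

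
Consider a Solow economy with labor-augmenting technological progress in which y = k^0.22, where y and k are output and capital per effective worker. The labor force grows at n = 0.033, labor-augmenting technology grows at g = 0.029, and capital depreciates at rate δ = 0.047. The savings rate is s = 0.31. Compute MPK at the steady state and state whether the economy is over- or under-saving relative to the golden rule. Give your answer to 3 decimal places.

over-saving; MPK ≈ 0.077

Capital per effective worker breaks even when investment replaces (n + g + δ)·k; here n + g + δ = 0.109.
Steady-state k*: s·k^0.22 = 0.109·k gives k* = (0.31/0.109)^(1/0.78) ≈ 3.8192.
MPK = 0.22·3.8192^(-0.78) ≈ 0.0774.
MPK < n+g+δ = 0.109, so the economy is dynamically inefficient (over-saving).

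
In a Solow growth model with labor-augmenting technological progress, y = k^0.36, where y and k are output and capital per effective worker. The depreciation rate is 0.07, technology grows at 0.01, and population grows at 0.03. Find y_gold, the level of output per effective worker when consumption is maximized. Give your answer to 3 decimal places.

y_gold ≈ 1.948

n + g + δ = 0.03 + 0.01 + 0.07 = 0.11.
At the golden rule the marginal product of capital equals n+g+δ: 0.36·k^(0.36−1) = 0.11. Solving, k_gold = (0.36/0.11)^(1/0.64) ≈ 6.3760.
Output: y_gold = k_gold^0.36 = 6.3760^0.36 ≈ 1.9482.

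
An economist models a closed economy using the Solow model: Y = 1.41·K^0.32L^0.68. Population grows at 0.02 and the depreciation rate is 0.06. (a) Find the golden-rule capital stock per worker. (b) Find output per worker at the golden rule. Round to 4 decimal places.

Capital per worker breaks even when investment replaces (n + δ)·k; here n + δ = 0.08.
Setting f'(k) = n+δ gives 0.32·1.41·k^(0.32−1) = 0.08, hence k_gold = (0.32·1.41/0.08)^(1/0.68) ≈ 12.7298.
y_gold = 1.41·12.7298^0.32 ≈ 3.1825.

(a) k_gold ≈ 12.7298; (b) y_gold ≈ 3.1825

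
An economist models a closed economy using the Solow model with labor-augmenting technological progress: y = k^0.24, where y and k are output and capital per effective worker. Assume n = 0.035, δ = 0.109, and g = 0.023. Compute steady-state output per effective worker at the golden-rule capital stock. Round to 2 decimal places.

n + g + δ = 0.035 + 0.023 + 0.109 = 0.167.
Golden rule sets MPK = n+g+δ: 0.24·k^(0.24−1) = 0.167, so k_gold = (0.24/0.167)^(1/0.76) ≈ 1.6115.
Output: y_gold = k_gold^0.24 = 1.6115^0.24 ≈ 1.1213.

y_gold ≈ 1.12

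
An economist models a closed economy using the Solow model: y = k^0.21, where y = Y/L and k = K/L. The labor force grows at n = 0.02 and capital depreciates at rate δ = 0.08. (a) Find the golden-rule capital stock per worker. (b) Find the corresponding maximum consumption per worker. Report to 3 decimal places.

(a) k_gold ≈ 2.558; (b) c_gold ≈ 0.962

n + δ = 0.02 + 0.08 = 0.1.
Golden rule sets MPK = n+δ: 0.21·k^(0.21−1) = 0.1, so k_gold = (0.21/0.1)^(1/0.79) ≈ 2.5578.
y_gold = 2.5578^0.21 ≈ 1.2180; c_gold = y_gold − 0.1·k_gold ≈ 0.9622.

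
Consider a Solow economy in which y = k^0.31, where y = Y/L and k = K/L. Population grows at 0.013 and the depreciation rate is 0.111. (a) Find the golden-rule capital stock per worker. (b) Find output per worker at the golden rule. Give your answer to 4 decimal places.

(a) k_gold ≈ 3.7733; (b) y_gold ≈ 1.5093

Capital per worker breaks even when investment replaces (n + δ)·k; here n + δ = 0.124.
Maximizing c = f(k) − (n+δ)·k gives f'(k) = n+δ, i.e. 0.31·k^(0.31−1) = 0.124, so k_gold = (0.31/0.124)^(1/0.69) ≈ 3.7733.
y_gold = 3.7733^0.31 ≈ 1.5093.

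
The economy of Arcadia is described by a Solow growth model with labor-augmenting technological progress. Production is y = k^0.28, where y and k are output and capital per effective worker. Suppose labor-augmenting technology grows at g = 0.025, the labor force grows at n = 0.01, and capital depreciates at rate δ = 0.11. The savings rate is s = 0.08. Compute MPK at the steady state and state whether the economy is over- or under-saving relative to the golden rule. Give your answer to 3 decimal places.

Break-even investment rate: n + g + δ = 0.01 + 0.025 + 0.11 = 0.145.
Steady-state k*: s·k^0.28 = 0.145·k gives k* = (0.08/0.145)^(1/0.72) ≈ 0.4378.
MPK = 0.28·0.4378^(-0.72) ≈ 0.5075.
MPK > n+g+δ = 0.145, so the economy is dynamically efficient (under-saving).

under-saving; MPK ≈ 0.507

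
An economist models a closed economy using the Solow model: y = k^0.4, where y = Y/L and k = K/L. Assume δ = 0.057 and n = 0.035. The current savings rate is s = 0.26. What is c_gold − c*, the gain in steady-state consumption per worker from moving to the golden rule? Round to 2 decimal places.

Break-even investment rate: n + δ = 0.035 + 0.057 = 0.092.
Current steady state (s = 0.26): k* = (0.26/0.092)^(1/0.6) ≈ 5.6491, y* = 5.6491^0.4 ≈ 1.9989, c* = (1−0.26)·1.9989 ≈ 1.4792.
Maximizing c = f(k) − (n+δ)·k gives f'(k) = n+δ, i.e. 0.4·k^(0.4−1) = 0.092, so k_gold = (0.4/0.092)^(1/0.6) ≈ 11.5821.
y_gold = 11.5821^0.4 ≈ 2.6639, c_gold = y_gold − 0.092·k_gold ≈ 1.5983.
Gain: Δc = 1.5983 − 1.4792 ≈ 0.1191.

Δc ≈ 0.12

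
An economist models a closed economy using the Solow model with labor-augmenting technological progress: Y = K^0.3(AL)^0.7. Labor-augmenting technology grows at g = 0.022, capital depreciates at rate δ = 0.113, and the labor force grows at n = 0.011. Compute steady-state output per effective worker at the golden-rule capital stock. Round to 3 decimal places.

y_gold ≈ 1.362

Break-even investment rate: n + g + δ = 0.011 + 0.022 + 0.113 = 0.146.
Setting f'(k) = n+g+δ gives 0.3·k^(0.3−1) = 0.146, hence k_gold = (0.3/0.146)^(1/0.7) ≈ 2.7978.
Output: y_gold = k_gold^0.3 = 2.7978^0.3 ≈ 1.3616.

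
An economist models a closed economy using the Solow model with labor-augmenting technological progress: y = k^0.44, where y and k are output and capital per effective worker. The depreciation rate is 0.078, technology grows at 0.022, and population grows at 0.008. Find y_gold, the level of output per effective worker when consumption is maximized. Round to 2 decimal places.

y_gold ≈ 3.02

Capital per effective worker breaks even when investment replaces (n + g + δ)·k; here n + g + δ = 0.108.
Golden rule sets MPK = n+g+δ: 0.44·k^(0.44−1) = 0.108, so k_gold = (0.44/0.108)^(1/0.56) ≈ 12.2839.
Output: y_gold = k_gold^0.44 = 12.2839^0.44 ≈ 3.0151.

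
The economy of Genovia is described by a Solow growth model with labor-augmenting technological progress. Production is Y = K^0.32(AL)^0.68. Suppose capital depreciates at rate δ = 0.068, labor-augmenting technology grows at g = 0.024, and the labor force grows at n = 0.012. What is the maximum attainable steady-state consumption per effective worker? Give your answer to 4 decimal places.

Break-even investment rate: n + g + δ = 0.012 + 0.024 + 0.068 = 0.104.
At the golden rule the marginal product of capital equals n+g+δ: 0.32·k^(0.32−1) = 0.104. Solving, k_gold = (0.32/0.104)^(1/0.68) ≈ 5.2218.
y_gold = 5.2218^0.32 ≈ 1.6971.
c_gold = y_gold − (n+g+δ)·k_gold = 1.6971 − 0.104·5.2218 ≈ 1.1540.

c_gold ≈ 1.1540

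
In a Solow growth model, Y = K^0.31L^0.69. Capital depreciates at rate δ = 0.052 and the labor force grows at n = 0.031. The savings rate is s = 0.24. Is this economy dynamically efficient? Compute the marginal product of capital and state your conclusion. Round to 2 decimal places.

n + δ = 0.031 + 0.052 = 0.083.
Steady-state k*: s·k^0.31 = 0.083·k gives k* = (0.24/0.083)^(1/0.69) ≈ 4.6592.
MPK = 0.31·4.6592^(-0.69) ≈ 0.1072.
MPK > n+δ = 0.083, so the economy is dynamically efficient (under-saving).

dynamically efficient; MPK ≈ 0.11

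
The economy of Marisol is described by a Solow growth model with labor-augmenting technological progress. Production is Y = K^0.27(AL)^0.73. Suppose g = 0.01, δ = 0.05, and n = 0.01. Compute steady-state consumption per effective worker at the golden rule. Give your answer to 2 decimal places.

c_gold ≈ 1.20

n + g + δ = 0.01 + 0.01 + 0.05 = 0.07.
Maximizing c = f(k) − (n+g+δ)·k gives f'(k) = n+g+δ, i.e. 0.27·k^(0.27−1) = 0.07, so k_gold = (0.27/0.07)^(1/0.73) ≈ 6.3548.
y_gold = 6.3548^0.27 ≈ 1.6475.
c_gold = y_gold − (n+g+δ)·k_gold = 1.6475 − 0.07·6.3548 ≈ 1.2027.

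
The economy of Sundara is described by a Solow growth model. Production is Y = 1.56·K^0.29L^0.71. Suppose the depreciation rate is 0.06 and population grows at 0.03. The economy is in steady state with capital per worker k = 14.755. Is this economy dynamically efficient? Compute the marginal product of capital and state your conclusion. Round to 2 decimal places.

Break-even investment rate: n + δ = 0.03 + 0.06 = 0.09.
MPK = 0.29·1.56·k^(0.29−1) = 0.29·1.56·14.755^(-0.71) ≈ 0.0669.
MPK < 0.09, so the economy is dynamically inefficient (over-saving).

dynamically inefficient; MPK ≈ 0.07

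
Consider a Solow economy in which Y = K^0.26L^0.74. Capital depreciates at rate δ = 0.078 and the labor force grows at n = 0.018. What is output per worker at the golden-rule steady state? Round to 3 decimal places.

The effective depreciation rate is n + δ = 0.018 + 0.078 = 0.096.
Golden rule sets MPK = n+δ: 0.26·k^(0.26−1) = 0.096, so k_gold = (0.26/0.096)^(1/0.74) ≈ 3.8436.
Output: y_gold = k_gold^0.26 = 3.8436^0.26 ≈ 1.4192.

y_gold ≈ 1.419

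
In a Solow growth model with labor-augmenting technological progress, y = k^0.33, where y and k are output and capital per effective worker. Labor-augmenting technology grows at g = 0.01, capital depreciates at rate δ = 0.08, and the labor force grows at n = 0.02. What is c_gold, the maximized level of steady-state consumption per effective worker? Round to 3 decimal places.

c_gold ≈ 1.151

n + g + δ = 0.02 + 0.01 + 0.08 = 0.11.
Maximizing c = f(k) − (n+g+δ)·k gives f'(k) = n+g+δ, i.e. 0.33·k^(0.33−1) = 0.11, so k_gold = (0.33/0.11)^(1/0.67) ≈ 5.1537.
y_gold = 5.1537^0.33 ≈ 1.7179.
c_gold = y_gold − (n+g+δ)·k_gold = 1.7179 − 0.11·5.1537 ≈ 1.1510.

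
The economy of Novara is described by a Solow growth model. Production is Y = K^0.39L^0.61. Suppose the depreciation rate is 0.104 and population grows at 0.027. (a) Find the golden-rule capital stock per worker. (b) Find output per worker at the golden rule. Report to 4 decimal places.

(a) k_gold ≈ 5.9801; (b) y_gold ≈ 2.0087

Capital per worker breaks even when investment replaces (n + δ)·k; here n + δ = 0.131.
At the golden rule the marginal product of capital equals n+δ: 0.39·k^(0.39−1) = 0.131. Solving, k_gold = (0.39/0.131)^(1/0.61) ≈ 5.9801.
y_gold = 5.9801^0.39 ≈ 2.0087.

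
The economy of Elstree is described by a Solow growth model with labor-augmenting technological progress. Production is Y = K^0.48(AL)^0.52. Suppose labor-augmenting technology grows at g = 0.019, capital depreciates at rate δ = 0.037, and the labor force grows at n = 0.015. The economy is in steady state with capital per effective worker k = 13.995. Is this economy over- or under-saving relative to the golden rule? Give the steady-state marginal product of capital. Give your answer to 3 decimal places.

Capital per effective worker breaks even when investment replaces (n + g + δ)·k; here n + g + δ = 0.071.
MPK = 0.48·k^(0.48−1) = 0.48·13.995^(-0.52) ≈ 0.1217.
MPK > 0.071, so the economy is dynamically efficient (under-saving).

under-saving; MPK ≈ 0.122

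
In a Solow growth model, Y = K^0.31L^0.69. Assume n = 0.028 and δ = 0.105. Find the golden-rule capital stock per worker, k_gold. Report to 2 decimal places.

Break-even investment rate: n + δ = 0.028 + 0.105 = 0.133.
Golden rule sets MPK = n+δ: 0.31·k^(0.31−1) = 0.133, so k_gold = (0.31/0.133)^(1/0.69) ≈ 3.4090.

k_gold ≈ 3.41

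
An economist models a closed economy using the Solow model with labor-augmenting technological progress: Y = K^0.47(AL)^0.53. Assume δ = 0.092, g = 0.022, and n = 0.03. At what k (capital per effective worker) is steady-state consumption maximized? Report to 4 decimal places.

k_gold ≈ 9.3178

n + g + δ = 0.03 + 0.022 + 0.092 = 0.144.
Setting f'(k) = n+g+δ gives 0.47·k^(0.47−1) = 0.144, hence k_gold = (0.47/0.144)^(1/0.53) ≈ 9.3178.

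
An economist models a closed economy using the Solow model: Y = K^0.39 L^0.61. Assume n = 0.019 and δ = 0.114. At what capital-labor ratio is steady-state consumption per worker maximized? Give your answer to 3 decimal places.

Break-even investment rate: n + δ = 0.019 + 0.114 = 0.133.
At the golden rule the marginal product of capital equals n+δ: 0.39·k^(0.39−1) = 0.133. Solving, k_gold = (0.39/0.133)^(1/0.61) ≈ 5.8334.

k_gold ≈ 5.833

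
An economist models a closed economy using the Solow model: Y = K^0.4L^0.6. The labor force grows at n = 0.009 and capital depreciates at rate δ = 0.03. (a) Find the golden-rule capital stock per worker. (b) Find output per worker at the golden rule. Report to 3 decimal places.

Capital per worker breaks even when investment replaces (n + δ)·k; here n + δ = 0.039.
Setting f'(k) = n+δ gives 0.4·k^(0.4−1) = 0.039, hence k_gold = (0.4/0.039)^(1/0.6) ≈ 48.4164.
y_gold = 48.4164^0.4 ≈ 4.7206.

(a) k_gold ≈ 48.416; (b) y_gold ≈ 4.721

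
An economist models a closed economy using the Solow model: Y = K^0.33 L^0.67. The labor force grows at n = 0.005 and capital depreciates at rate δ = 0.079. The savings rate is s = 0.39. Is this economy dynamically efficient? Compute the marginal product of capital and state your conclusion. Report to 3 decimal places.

n + δ = 0.005 + 0.079 = 0.084.
Steady-state k*: s·k^0.33 = 0.084·k gives k* = (0.39/0.084)^(1/0.67) ≈ 9.8901.
MPK = 0.33·9.8901^(-0.67) ≈ 0.0711.
MPK < n+δ = 0.084, so the economy is dynamically inefficient (over-saving).

dynamically inefficient; MPK ≈ 0.071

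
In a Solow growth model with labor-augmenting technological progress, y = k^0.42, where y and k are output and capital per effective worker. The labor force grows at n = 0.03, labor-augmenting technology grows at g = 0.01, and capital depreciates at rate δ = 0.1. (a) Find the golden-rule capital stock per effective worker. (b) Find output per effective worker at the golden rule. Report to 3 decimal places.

(a) k_gold ≈ 6.647; (b) y_gold ≈ 2.216

Capital per effective worker breaks even when investment replaces (n + g + δ)·k; here n + g + δ = 0.14.
Maximizing c = f(k) − (n+g+δ)·k gives f'(k) = n+g+δ, i.e. 0.42·k^(0.42−1) = 0.14, so k_gold = (0.42/0.14)^(1/0.58) ≈ 6.6470.
y_gold = 6.6470^0.42 ≈ 2.2157.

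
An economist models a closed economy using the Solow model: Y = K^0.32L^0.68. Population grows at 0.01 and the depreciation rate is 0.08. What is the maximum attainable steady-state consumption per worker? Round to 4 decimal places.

c_gold ≈ 1.2353

Break-even investment rate: n + δ = 0.01 + 0.08 = 0.09.
Maximizing c = f(k) − (n+δ)·k gives f'(k) = n+δ, i.e. 0.32·k^(0.32−1) = 0.09, so k_gold = (0.32/0.09)^(1/0.68) ≈ 6.4589.
y_gold = 6.4589^0.32 ≈ 1.8166.
c_gold = y_gold − (n+δ)·k_gold = 1.8166 − 0.09·6.4589 ≈ 1.2353.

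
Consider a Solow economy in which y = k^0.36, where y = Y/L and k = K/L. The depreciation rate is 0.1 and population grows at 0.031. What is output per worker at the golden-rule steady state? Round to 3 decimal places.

n + δ = 0.031 + 0.1 = 0.131.
At the golden rule the marginal product of capital equals n+δ: 0.36·k^(0.36−1) = 0.131. Solving, k_gold = (0.36/0.131)^(1/0.64) ≈ 4.8527.
Output: y_gold = k_gold^0.36 = 4.8527^0.36 ≈ 1.7659.

y_gold ≈ 1.766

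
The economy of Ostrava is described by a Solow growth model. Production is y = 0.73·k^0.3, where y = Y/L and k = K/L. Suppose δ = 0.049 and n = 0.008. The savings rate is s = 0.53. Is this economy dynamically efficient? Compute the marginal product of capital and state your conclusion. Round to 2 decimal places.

dynamically inefficient; MPK ≈ 0.03

Capital per worker breaks even when investment replaces (n + δ)·k; here n + δ = 0.057.
Steady-state k*: s·A·k^0.3 = 0.057·k gives k* = (0.53·0.73/0.057)^(1/0.7) ≈ 15.4233.
MPK = 0.3·0.73·15.4233^(-0.7) ≈ 0.0323.
MPK < n+δ = 0.057, so the economy is dynamically inefficient (over-saving).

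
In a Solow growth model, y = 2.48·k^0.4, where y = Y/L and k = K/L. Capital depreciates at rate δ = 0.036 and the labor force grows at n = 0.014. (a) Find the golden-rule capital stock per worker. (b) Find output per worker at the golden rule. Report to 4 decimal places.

(a) k_gold ≈ 145.4017; (b) y_gold ≈ 18.1752

n + δ = 0.014 + 0.036 = 0.05.
At the golden rule the marginal product of capital equals n+δ: 0.4·2.48·k^(0.4−1) = 0.05. Solving, k_gold = (0.4·2.48/0.05)^(1/0.6) ≈ 145.4017.
y_gold = 2.48·145.4017^0.4 ≈ 18.1752.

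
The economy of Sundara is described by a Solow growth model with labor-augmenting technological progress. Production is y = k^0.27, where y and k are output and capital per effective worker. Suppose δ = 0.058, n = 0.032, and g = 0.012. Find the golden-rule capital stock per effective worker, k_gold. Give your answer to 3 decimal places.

k_gold ≈ 3.794

The effective depreciation rate is n + g + δ = 0.032 + 0.012 + 0.058 = 0.102.
Golden rule sets MPK = n+g+δ: 0.27·k^(0.27−1) = 0.102, so k_gold = (0.27/0.102)^(1/0.73) ≈ 3.7943.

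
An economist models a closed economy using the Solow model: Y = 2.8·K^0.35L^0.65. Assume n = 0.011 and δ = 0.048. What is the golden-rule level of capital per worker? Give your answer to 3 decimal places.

Capital per worker breaks even when investment replaces (n + δ)·k; here n + δ = 0.059.
Setting f'(k) = n+δ gives 0.35·2.8·k^(0.35−1) = 0.059, hence k_gold = (0.35·2.8/0.059)^(1/0.65) ≈ 75.4221.

k_gold ≈ 75.422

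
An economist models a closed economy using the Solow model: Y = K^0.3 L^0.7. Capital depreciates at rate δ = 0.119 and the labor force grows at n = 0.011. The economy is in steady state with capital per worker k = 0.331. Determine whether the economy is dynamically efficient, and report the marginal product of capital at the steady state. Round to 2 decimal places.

n + δ = 0.011 + 0.119 = 0.13.
MPK = 0.3·k^(0.3−1) = 0.3·0.331^(-0.7) ≈ 0.6505.
MPK > 0.13, so the economy is dynamically efficient (under-saving).

dynamically efficient; MPK ≈ 0.65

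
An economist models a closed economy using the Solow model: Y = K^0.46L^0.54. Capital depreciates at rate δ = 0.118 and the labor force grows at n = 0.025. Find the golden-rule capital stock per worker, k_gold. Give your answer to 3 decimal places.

k_gold ≈ 8.703

n + δ = 0.025 + 0.118 = 0.143.
At the golden rule the marginal product of capital equals n+δ: 0.46·k^(0.46−1) = 0.143. Solving, k_gold = (0.46/0.143)^(1/0.54) ≈ 8.7030.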